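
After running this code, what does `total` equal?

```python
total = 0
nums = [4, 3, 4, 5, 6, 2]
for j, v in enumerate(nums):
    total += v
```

Let's trace through this code step by step.

Initialize: total = 0
Initialize: nums = [4, 3, 4, 5, 6, 2]
Entering loop: for j, v in enumerate(nums):

After execution: total = 24
24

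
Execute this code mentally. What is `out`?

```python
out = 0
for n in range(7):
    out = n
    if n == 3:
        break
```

Let's trace through this code step by step.

Initialize: out = 0
Entering loop: for n in range(7):

After execution: out = 3
3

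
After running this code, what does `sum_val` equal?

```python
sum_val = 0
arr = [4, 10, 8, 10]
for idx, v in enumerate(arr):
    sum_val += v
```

Let's trace through this code step by step.

Initialize: sum_val = 0
Initialize: arr = [4, 10, 8, 10]
Entering loop: for idx, v in enumerate(arr):

After execution: sum_val = 32
32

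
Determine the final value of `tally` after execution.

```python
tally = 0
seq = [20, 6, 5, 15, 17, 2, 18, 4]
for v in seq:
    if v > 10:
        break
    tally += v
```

Let's trace through this code step by step.

Initialize: tally = 0
Initialize: seq = [20, 6, 5, 15, 17, 2, 18, 4]
Entering loop: for v in seq:

After execution: tally = 0
0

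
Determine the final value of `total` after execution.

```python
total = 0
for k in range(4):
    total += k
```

Let's trace through this code step by step.

Initialize: total = 0
Entering loop: for k in range(4):

After execution: total = 6
6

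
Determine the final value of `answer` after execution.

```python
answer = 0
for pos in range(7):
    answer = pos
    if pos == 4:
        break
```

Let's trace through this code step by step.

Initialize: answer = 0
Entering loop: for pos in range(7):

After execution: answer = 4
4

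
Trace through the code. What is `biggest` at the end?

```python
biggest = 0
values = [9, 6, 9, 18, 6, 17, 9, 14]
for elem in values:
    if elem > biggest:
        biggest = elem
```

Let's trace through this code step by step.

Initialize: biggest = 0
Initialize: values = [9, 6, 9, 18, 6, 17, 9, 14]
Entering loop: for elem in values:

After execution: biggest = 18
18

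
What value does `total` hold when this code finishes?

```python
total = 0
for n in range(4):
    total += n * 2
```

Let's trace through this code step by step.

Initialize: total = 0
Entering loop: for n in range(4):

After execution: total = 12
12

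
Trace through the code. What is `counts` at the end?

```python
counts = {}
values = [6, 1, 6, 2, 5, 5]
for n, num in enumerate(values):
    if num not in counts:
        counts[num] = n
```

Let's trace through this code step by step.

Initialize: counts = {}
Initialize: values = [6, 1, 6, 2, 5, 5]
Entering loop: for n, num in enumerate(values):

After execution: counts = {6: 0, 1: 1, 2: 3, 5: 4}
{6: 0, 1: 1, 2: 3, 5: 4}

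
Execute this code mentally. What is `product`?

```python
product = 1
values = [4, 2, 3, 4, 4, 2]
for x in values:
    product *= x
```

Let's trace through this code step by step.

Initialize: product = 1
Initialize: values = [4, 2, 3, 4, 4, 2]
Entering loop: for x in values:

After execution: product = 768
768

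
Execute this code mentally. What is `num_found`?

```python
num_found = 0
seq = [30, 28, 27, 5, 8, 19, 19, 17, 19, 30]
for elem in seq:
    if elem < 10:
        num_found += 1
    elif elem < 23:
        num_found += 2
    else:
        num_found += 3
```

Let's trace through this code step by step.

Initialize: num_found = 0
Initialize: seq = [30, 28, 27, 5, 8, 19, 19, 17, 19, 30]
Entering loop: for elem in seq:

After execution: num_found = 22
22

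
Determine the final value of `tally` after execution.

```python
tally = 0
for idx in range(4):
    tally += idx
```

Let's trace through this code step by step.

Initialize: tally = 0
Entering loop: for idx in range(4):

After execution: tally = 6
6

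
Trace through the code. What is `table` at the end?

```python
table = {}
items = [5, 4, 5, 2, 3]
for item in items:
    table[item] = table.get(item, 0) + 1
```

Let's trace through this code step by step.

Initialize: table = {}
Initialize: items = [5, 4, 5, 2, 3]
Entering loop: for item in items:

After execution: table = {5: 2, 4: 1, 2: 1, 3: 1}
{5: 2, 4: 1, 2: 1, 3: 1}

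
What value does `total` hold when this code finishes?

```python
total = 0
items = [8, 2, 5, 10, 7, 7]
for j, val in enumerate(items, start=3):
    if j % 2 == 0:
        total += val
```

Let's trace through this code step by step.

Initialize: total = 0
Initialize: items = [8, 2, 5, 10, 7, 7]
Entering loop: for j, val in enumerate(items, start=3):

After execution: total = 19
19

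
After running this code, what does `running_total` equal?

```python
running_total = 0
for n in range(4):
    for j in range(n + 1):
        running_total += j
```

Let's trace through this code step by step.

Initialize: running_total = 0
Entering loop: for n in range(4):

After execution: running_total = 10
10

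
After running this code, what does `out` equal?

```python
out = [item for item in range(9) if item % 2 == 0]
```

Let's trace through this code step by step.

Initialize: out = [item for item in range(9) if item % 2 == 0]

After execution: out = [0, 2, 4, 6, 8]
[0, 2, 4, 6, 8]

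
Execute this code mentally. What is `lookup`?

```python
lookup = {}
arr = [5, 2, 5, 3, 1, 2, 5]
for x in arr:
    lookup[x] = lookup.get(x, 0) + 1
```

Let's trace through this code step by step.

Initialize: lookup = {}
Initialize: arr = [5, 2, 5, 3, 1, 2, 5]
Entering loop: for x in arr:

After execution: lookup = {5: 3, 2: 2, 3: 1, 1: 1}
{5: 3, 2: 2, 3: 1, 1: 1}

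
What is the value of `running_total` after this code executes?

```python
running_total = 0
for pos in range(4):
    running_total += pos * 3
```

Let's trace through this code step by step.

Initialize: running_total = 0
Entering loop: for pos in range(4):

After execution: running_total = 18
18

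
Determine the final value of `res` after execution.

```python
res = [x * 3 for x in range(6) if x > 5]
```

Let's trace through this code step by step.

Initialize: res = [x * 3 for x in range(6) if x > 5]

After execution: res = []
[]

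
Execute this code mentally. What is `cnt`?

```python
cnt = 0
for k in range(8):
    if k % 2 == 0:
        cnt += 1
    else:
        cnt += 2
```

Let's trace through this code step by step.

Initialize: cnt = 0
Entering loop: for k in range(8):

After execution: cnt = 12
12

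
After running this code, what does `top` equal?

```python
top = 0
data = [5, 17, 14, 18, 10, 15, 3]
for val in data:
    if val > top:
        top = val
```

Let's trace through this code step by step.

Initialize: top = 0
Initialize: data = [5, 17, 14, 18, 10, 15, 3]
Entering loop: for val in data:

After execution: top = 18
18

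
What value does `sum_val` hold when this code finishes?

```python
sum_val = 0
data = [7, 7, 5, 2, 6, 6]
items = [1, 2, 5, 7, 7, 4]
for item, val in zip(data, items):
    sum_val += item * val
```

Let's trace through this code step by step.

Initialize: sum_val = 0
Initialize: data = [7, 7, 5, 2, 6, 6]
Initialize: items = [1, 2, 5, 7, 7, 4]
Entering loop: for item, val in zip(data, items):

After execution: sum_val = 126
126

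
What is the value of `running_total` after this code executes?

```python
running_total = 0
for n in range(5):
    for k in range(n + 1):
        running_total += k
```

Let's trace through this code step by step.

Initialize: running_total = 0
Entering loop: for n in range(5):

After execution: running_total = 20
20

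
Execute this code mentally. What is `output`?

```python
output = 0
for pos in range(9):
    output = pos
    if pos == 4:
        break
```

Let's trace through this code step by step.

Initialize: output = 0
Entering loop: for pos in range(9):

After execution: output = 4
4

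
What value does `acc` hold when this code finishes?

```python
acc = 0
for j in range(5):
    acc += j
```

Let's trace through this code step by step.

Initialize: acc = 0
Entering loop: for j in range(5):

After execution: acc = 10
10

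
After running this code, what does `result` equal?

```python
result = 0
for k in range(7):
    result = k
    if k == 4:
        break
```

Let's trace through this code step by step.

Initialize: result = 0
Entering loop: for k in range(7):

After execution: result = 4
4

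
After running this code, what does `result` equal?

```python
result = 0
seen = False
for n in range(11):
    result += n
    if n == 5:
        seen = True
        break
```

Let's trace through this code step by step.

Initialize: result = 0
Initialize: seen = False
Entering loop: for n in range(11):

After execution: result = 15
15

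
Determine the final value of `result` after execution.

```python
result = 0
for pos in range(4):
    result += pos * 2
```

Let's trace through this code step by step.

Initialize: result = 0
Entering loop: for pos in range(4):

After execution: result = 12
12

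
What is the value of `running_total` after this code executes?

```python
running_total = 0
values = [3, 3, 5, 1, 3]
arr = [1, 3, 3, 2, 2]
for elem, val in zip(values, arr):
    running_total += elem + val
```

Let's trace through this code step by step.

Initialize: running_total = 0
Initialize: values = [3, 3, 5, 1, 3]
Initialize: arr = [1, 3, 3, 2, 2]
Entering loop: for elem, val in zip(values, arr):

After execution: running_total = 26
26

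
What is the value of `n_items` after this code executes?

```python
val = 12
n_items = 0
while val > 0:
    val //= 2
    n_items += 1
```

Let's trace through this code step by step.

Initialize: val = 12
Initialize: n_items = 0
Entering loop: while val > 0:

After execution: n_items = 4
4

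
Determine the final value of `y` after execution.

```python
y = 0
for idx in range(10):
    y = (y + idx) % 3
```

Let's trace through this code step by step.

Initialize: y = 0
Entering loop: for idx in range(10):

After execution: y = 0
0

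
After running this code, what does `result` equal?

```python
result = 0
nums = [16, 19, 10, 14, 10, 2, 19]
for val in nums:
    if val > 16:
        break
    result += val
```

Let's trace through this code step by step.

Initialize: result = 0
Initialize: nums = [16, 19, 10, 14, 10, 2, 19]
Entering loop: for val in nums:

After execution: result = 16
16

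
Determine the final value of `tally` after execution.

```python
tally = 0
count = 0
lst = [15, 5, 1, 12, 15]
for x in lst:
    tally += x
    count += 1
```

Let's trace through this code step by step.

Initialize: tally = 0
Initialize: count = 0
Initialize: lst = [15, 5, 1, 12, 15]
Entering loop: for x in lst:

After execution: tally = 48
48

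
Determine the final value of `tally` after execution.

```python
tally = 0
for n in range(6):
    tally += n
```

Let's trace through this code step by step.

Initialize: tally = 0
Entering loop: for n in range(6):

After execution: tally = 15
15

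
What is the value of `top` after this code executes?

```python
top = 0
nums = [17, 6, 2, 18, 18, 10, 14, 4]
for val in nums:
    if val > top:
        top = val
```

Let's trace through this code step by step.

Initialize: top = 0
Initialize: nums = [17, 6, 2, 18, 18, 10, 14, 4]
Entering loop: for val in nums:

After execution: top = 18
18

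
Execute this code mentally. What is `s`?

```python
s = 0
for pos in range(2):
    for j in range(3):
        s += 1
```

Let's trace through this code step by step.

Initialize: s = 0
Entering loop: for pos in range(2):

After execution: s = 6
6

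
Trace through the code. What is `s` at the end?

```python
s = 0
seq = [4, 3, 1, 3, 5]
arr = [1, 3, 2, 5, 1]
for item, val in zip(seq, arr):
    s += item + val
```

Let's trace through this code step by step.

Initialize: s = 0
Initialize: seq = [4, 3, 1, 3, 5]
Initialize: arr = [1, 3, 2, 5, 1]
Entering loop: for item, val in zip(seq, arr):

After execution: s = 28
28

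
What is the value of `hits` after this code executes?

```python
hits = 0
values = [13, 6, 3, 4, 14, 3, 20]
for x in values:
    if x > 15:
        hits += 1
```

Let's trace through this code step by step.

Initialize: hits = 0
Initialize: values = [13, 6, 3, 4, 14, 3, 20]
Entering loop: for x in values:

After execution: hits = 1
1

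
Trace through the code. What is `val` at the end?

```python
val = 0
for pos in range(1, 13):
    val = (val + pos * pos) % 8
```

Let's trace through this code step by step.

Initialize: val = 0
Entering loop: for pos in range(1, 13):

After execution: val = 2
2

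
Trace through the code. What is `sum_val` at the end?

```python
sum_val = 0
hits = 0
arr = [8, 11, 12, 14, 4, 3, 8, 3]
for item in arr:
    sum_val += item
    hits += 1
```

Let's trace through this code step by step.

Initialize: sum_val = 0
Initialize: hits = 0
Initialize: arr = [8, 11, 12, 14, 4, 3, 8, 3]
Entering loop: for item in arr:

After execution: sum_val = 63
63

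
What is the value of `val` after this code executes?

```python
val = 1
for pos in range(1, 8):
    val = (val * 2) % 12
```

Let's trace through this code step by step.

Initialize: val = 1
Entering loop: for pos in range(1, 8):

After execution: val = 8
8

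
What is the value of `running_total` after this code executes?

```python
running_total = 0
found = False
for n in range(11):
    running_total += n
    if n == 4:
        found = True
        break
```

Let's trace through this code step by step.

Initialize: running_total = 0
Initialize: found = False
Entering loop: for n in range(11):

After execution: running_total = 10
10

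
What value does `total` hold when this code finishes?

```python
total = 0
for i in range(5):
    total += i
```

Let's trace through this code step by step.

Initialize: total = 0
Entering loop: for i in range(5):

After execution: total = 10
10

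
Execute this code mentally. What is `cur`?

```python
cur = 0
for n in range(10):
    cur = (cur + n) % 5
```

Let's trace through this code step by step.

Initialize: cur = 0
Entering loop: for n in range(10):

After execution: cur = 0
0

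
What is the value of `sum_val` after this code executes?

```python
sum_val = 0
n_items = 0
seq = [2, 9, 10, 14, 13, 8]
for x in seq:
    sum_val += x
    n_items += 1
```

Let's trace through this code step by step.

Initialize: sum_val = 0
Initialize: n_items = 0
Initialize: seq = [2, 9, 10, 14, 13, 8]
Entering loop: for x in seq:

After execution: sum_val = 56
56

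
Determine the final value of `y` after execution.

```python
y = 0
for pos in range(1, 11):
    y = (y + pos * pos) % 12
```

Let's trace through this code step by step.

Initialize: y = 0
Entering loop: for pos in range(1, 11):

After execution: y = 1
1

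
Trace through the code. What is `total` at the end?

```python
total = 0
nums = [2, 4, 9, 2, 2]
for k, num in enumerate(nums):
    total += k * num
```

Let's trace through this code step by step.

Initialize: total = 0
Initialize: nums = [2, 4, 9, 2, 2]
Entering loop: for k, num in enumerate(nums):

After execution: total = 36
36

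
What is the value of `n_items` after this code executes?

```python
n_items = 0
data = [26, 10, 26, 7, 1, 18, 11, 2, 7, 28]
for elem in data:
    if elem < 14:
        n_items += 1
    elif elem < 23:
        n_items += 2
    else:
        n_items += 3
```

Let's trace through this code step by step.

Initialize: n_items = 0
Initialize: data = [26, 10, 26, 7, 1, 18, 11, 2, 7, 28]
Entering loop: for elem in data:

After execution: n_items = 17
17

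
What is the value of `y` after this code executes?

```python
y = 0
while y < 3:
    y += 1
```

Let's trace through this code step by step.

Initialize: y = 0
Entering loop: while y < 3:

After execution: y = 3
3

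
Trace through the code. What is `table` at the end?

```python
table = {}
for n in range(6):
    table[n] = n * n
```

Let's trace through this code step by step.

Initialize: table = {}
Entering loop: for n in range(6):

After execution: table = {0: 0, 1: 1, 2: 4, 3: 9, 4: 16, 5: 25}
{0: 0, 1: 1, 2: 4, 3: 9, 4: 16, 5: 25}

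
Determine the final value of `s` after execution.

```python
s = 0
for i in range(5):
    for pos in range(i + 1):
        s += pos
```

Let's trace through this code step by step.

Initialize: s = 0
Entering loop: for i in range(5):

After execution: s = 20
20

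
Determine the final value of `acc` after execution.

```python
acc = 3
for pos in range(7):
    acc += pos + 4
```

Let's trace through this code step by step.

Initialize: acc = 3
Entering loop: for pos in range(7):

After execution: acc = 52
52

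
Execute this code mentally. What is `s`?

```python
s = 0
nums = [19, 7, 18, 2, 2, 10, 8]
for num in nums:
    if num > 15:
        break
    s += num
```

Let's trace through this code step by step.

Initialize: s = 0
Initialize: nums = [19, 7, 18, 2, 2, 10, 8]
Entering loop: for num in nums:

After execution: s = 0
0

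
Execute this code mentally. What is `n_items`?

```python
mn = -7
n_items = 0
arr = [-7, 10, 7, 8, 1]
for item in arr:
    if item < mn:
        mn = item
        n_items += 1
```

Let's trace through this code step by step.

Initialize: mn = -7
Initialize: n_items = 0
Initialize: arr = [-7, 10, 7, 8, 1]
Entering loop: for item in arr:

After execution: n_items = 0
0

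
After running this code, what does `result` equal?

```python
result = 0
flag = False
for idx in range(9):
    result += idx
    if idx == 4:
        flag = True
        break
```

Let's trace through this code step by step.

Initialize: result = 0
Initialize: flag = False
Entering loop: for idx in range(9):

After execution: result = 10
10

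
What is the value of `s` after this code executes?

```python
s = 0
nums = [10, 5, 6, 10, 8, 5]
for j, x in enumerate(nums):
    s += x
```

Let's trace through this code step by step.

Initialize: s = 0
Initialize: nums = [10, 5, 6, 10, 8, 5]
Entering loop: for j, x in enumerate(nums):

After execution: s = 44
44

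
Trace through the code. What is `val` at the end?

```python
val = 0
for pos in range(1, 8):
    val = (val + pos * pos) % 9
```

Let's trace through this code step by step.

Initialize: val = 0
Entering loop: for pos in range(1, 8):

After execution: val = 5
5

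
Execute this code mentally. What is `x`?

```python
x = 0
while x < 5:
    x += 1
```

Let's trace through this code step by step.

Initialize: x = 0
Entering loop: while x < 5:

After execution: x = 5
5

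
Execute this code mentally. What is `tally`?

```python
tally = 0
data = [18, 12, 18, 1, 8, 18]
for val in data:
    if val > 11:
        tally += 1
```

Let's trace through this code step by step.

Initialize: tally = 0
Initialize: data = [18, 12, 18, 1, 8, 18]
Entering loop: for val in data:

After execution: tally = 4
4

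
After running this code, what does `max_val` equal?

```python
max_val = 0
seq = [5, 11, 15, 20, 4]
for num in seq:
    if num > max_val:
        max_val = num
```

Let's trace through this code step by step.

Initialize: max_val = 0
Initialize: seq = [5, 11, 15, 20, 4]
Entering loop: for num in seq:

After execution: max_val = 20
20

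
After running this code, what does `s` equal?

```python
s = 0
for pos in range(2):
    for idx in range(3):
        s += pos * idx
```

Let's trace through this code step by step.

Initialize: s = 0
Entering loop: for pos in range(2):

After execution: s = 3
3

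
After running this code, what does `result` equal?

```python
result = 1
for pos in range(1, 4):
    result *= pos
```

Let's trace through this code step by step.

Initialize: result = 1
Entering loop: for pos in range(1, 4):

After execution: result = 6
6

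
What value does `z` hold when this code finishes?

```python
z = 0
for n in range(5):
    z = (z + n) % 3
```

Let's trace through this code step by step.

Initialize: z = 0
Entering loop: for n in range(5):

After execution: z = 1
1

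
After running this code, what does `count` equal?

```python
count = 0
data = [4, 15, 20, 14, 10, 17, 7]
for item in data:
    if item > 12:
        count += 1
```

Let's trace through this code step by step.

Initialize: count = 0
Initialize: data = [4, 15, 20, 14, 10, 17, 7]
Entering loop: for item in data:

After execution: count = 4
4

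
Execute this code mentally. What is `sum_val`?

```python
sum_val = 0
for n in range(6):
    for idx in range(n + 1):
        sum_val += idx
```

Let's trace through this code step by step.

Initialize: sum_val = 0
Entering loop: for n in range(6):

After execution: sum_val = 35
35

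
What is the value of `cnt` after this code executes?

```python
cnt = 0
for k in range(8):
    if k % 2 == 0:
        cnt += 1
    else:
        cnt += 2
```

Let's trace through this code step by step.

Initialize: cnt = 0
Entering loop: for k in range(8):

After execution: cnt = 12
12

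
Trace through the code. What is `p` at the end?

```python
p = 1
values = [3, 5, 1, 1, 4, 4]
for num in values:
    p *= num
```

Let's trace through this code step by step.

Initialize: p = 1
Initialize: values = [3, 5, 1, 1, 4, 4]
Entering loop: for num in values:

After execution: p = 240
240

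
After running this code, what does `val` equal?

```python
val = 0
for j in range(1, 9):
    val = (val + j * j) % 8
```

Let's trace through this code step by step.

Initialize: val = 0
Entering loop: for j in range(1, 9):

After execution: val = 4
4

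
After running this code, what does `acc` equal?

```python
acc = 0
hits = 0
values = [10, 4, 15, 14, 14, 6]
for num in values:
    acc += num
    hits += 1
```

Let's trace through this code step by step.

Initialize: acc = 0
Initialize: hits = 0
Initialize: values = [10, 4, 15, 14, 14, 6]
Entering loop: for num in values:

After execution: acc = 63
63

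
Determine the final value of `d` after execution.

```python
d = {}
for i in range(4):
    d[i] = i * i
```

Let's trace through this code step by step.

Initialize: d = {}
Entering loop: for i in range(4):

After execution: d = {0: 0, 1: 1, 2: 4, 3: 9}
{0: 0, 1: 1, 2: 4, 3: 9}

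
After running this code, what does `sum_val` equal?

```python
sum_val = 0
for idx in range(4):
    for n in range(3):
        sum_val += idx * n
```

Let's trace through this code step by step.

Initialize: sum_val = 0
Entering loop: for idx in range(4):

After execution: sum_val = 18
18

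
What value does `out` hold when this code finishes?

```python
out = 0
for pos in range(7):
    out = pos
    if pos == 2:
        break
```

Let's trace through this code step by step.

Initialize: out = 0
Entering loop: for pos in range(7):

After execution: out = 2
2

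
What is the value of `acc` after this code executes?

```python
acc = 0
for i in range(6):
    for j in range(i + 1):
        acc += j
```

Let's trace through this code step by step.

Initialize: acc = 0
Entering loop: for i in range(6):

After execution: acc = 35
35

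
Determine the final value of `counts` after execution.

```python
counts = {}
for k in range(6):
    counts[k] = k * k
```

Let's trace through this code step by step.

Initialize: counts = {}
Entering loop: for k in range(6):

After execution: counts = {0: 0, 1: 1, 2: 4, 3: 9, 4: 16, 5: 25}
{0: 0, 1: 1, 2: 4, 3: 9, 4: 16, 5: 25}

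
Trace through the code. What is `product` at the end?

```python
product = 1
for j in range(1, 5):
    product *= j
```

Let's trace through this code step by step.

Initialize: product = 1
Entering loop: for j in range(1, 5):

After execution: product = 24
24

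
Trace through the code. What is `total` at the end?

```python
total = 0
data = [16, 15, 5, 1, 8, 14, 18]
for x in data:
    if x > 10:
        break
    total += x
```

Let's trace through this code step by step.

Initialize: total = 0
Initialize: data = [16, 15, 5, 1, 8, 14, 18]
Entering loop: for x in data:

After execution: total = 0
0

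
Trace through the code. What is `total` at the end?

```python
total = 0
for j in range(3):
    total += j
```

Let's trace through this code step by step.

Initialize: total = 0
Entering loop: for j in range(3):

After execution: total = 3
3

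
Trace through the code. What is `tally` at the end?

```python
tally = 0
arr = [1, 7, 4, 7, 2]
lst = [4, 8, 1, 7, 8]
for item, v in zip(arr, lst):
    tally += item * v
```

Let's trace through this code step by step.

Initialize: tally = 0
Initialize: arr = [1, 7, 4, 7, 2]
Initialize: lst = [4, 8, 1, 7, 8]
Entering loop: for item, v in zip(arr, lst):

After execution: tally = 129
129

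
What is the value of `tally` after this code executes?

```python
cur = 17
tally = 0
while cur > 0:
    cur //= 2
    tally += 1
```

Let's trace through this code step by step.

Initialize: cur = 17
Initialize: tally = 0
Entering loop: while cur > 0:

After execution: tally = 5
5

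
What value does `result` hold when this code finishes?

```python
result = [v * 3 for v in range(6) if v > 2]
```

Let's trace through this code step by step.

Initialize: result = [v * 3 for v in range(6) if v > 2]

After execution: result = [9, 12, 15]
[9, 12, 15]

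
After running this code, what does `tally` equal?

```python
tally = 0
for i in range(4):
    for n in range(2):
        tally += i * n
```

Let's trace through this code step by step.

Initialize: tally = 0
Entering loop: for i in range(4):

After execution: tally = 6
6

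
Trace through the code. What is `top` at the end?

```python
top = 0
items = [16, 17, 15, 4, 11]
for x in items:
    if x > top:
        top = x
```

Let's trace through this code step by step.

Initialize: top = 0
Initialize: items = [16, 17, 15, 4, 11]
Entering loop: for x in items:

After execution: top = 17
17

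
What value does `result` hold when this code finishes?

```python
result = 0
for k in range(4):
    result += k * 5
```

Let's trace through this code step by step.

Initialize: result = 0
Entering loop: for k in range(4):

After execution: result = 30
30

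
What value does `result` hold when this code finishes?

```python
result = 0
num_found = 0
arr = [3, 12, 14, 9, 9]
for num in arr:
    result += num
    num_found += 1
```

Let's trace through this code step by step.

Initialize: result = 0
Initialize: num_found = 0
Initialize: arr = [3, 12, 14, 9, 9]
Entering loop: for num in arr:

After execution: result = 47
47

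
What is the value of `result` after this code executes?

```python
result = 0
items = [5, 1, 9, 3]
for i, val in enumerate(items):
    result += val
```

Let's trace through this code step by step.

Initialize: result = 0
Initialize: items = [5, 1, 9, 3]
Entering loop: for i, val in enumerate(items):

After execution: result = 18
18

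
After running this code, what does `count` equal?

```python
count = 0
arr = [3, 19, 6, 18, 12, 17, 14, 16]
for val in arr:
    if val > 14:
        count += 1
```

Let's trace through this code step by step.

Initialize: count = 0
Initialize: arr = [3, 19, 6, 18, 12, 17, 14, 16]
Entering loop: for val in arr:

After execution: count = 4
4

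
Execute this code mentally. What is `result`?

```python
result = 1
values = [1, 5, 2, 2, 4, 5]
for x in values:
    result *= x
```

Let's trace through this code step by step.

Initialize: result = 1
Initialize: values = [1, 5, 2, 2, 4, 5]
Entering loop: for x in values:

After execution: result = 400
400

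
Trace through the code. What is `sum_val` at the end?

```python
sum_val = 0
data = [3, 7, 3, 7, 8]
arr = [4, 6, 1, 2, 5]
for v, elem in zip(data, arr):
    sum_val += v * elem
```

Let's trace through this code step by step.

Initialize: sum_val = 0
Initialize: data = [3, 7, 3, 7, 8]
Initialize: arr = [4, 6, 1, 2, 5]
Entering loop: for v, elem in zip(data, arr):

After execution: sum_val = 111
111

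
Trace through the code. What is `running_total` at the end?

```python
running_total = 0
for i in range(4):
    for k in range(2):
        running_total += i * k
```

Let's trace through this code step by step.

Initialize: running_total = 0
Entering loop: for i in range(4):

After execution: running_total = 6
6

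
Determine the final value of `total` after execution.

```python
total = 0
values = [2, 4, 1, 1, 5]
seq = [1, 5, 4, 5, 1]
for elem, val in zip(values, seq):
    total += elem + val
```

Let's trace through this code step by step.

Initialize: total = 0
Initialize: values = [2, 4, 1, 1, 5]
Initialize: seq = [1, 5, 4, 5, 1]
Entering loop: for elem, val in zip(values, seq):

After execution: total = 29
29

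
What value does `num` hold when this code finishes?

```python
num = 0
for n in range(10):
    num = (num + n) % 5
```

Let's trace through this code step by step.

Initialize: num = 0
Entering loop: for n in range(10):

After execution: num = 0
0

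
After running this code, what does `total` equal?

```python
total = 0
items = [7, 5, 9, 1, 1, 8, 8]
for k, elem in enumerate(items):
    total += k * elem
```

Let's trace through this code step by step.

Initialize: total = 0
Initialize: items = [7, 5, 9, 1, 1, 8, 8]
Entering loop: for k, elem in enumerate(items):

After execution: total = 118
118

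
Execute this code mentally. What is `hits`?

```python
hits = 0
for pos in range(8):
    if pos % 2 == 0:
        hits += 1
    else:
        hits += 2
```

Let's trace through this code step by step.

Initialize: hits = 0
Entering loop: for pos in range(8):

After execution: hits = 12
12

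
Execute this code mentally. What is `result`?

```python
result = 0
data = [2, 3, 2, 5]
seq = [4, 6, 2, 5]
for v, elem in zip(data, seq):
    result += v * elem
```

Let's trace through this code step by step.

Initialize: result = 0
Initialize: data = [2, 3, 2, 5]
Initialize: seq = [4, 6, 2, 5]
Entering loop: for v, elem in zip(data, seq):

After execution: result = 55
55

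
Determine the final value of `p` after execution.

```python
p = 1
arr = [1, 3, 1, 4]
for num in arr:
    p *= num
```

Let's trace through this code step by step.

Initialize: p = 1
Initialize: arr = [1, 3, 1, 4]
Entering loop: for num in arr:

After execution: p = 12
12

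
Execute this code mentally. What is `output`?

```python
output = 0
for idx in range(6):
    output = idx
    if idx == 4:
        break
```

Let's trace through this code step by step.

Initialize: output = 0
Entering loop: for idx in range(6):

After execution: output = 4
4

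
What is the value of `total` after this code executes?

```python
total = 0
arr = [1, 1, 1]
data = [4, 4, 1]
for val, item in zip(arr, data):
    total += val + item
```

Let's trace through this code step by step.

Initialize: total = 0
Initialize: arr = [1, 1, 1]
Initialize: data = [4, 4, 1]
Entering loop: for val, item in zip(arr, data):

After execution: total = 12
12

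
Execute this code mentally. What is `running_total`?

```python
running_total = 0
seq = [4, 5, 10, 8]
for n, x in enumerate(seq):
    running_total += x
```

Let's trace through this code step by step.

Initialize: running_total = 0
Initialize: seq = [4, 5, 10, 8]
Entering loop: for n, x in enumerate(seq):

After execution: running_total = 27
27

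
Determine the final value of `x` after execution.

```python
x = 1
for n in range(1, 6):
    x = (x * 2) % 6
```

Let's trace through this code step by step.

Initialize: x = 1
Entering loop: for n in range(1, 6):

After execution: x = 2
2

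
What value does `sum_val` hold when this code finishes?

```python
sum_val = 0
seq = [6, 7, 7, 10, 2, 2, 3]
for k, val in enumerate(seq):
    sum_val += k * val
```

Let's trace through this code step by step.

Initialize: sum_val = 0
Initialize: seq = [6, 7, 7, 10, 2, 2, 3]
Entering loop: for k, val in enumerate(seq):

After execution: sum_val = 87
87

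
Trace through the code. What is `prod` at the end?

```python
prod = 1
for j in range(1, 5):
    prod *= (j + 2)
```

Let's trace through this code step by step.

Initialize: prod = 1
Entering loop: for j in range(1, 5):

After execution: prod = 360
360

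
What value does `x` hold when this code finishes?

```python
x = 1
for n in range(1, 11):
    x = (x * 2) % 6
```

Let's trace through this code step by step.

Initialize: x = 1
Entering loop: for n in range(1, 11):

After execution: x = 4
4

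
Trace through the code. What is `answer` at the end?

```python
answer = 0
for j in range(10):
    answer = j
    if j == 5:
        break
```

Let's trace through this code step by step.

Initialize: answer = 0
Entering loop: for j in range(10):

After execution: answer = 5
5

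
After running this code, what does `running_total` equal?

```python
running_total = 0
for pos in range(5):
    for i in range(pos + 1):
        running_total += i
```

Let's trace through this code step by step.

Initialize: running_total = 0
Entering loop: for pos in range(5):

After execution: running_total = 20
20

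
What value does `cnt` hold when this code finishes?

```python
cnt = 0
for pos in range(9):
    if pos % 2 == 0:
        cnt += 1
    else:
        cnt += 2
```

Let's trace through this code step by step.

Initialize: cnt = 0
Entering loop: for pos in range(9):

After execution: cnt = 13
13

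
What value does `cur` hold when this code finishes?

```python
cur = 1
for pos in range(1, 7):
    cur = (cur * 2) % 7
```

Let's trace through this code step by step.

Initialize: cur = 1
Entering loop: for pos in range(1, 7):

After execution: cur = 1
1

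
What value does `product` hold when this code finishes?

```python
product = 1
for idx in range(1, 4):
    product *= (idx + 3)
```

Let's trace through this code step by step.

Initialize: product = 1
Entering loop: for idx in range(1, 4):

After execution: product = 120
120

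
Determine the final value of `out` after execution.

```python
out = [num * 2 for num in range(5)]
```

Let's trace through this code step by step.

Initialize: out = [num * 2 for num in range(5)]

After execution: out = [0, 2, 4, 6, 8]
[0, 2, 4, 6, 8]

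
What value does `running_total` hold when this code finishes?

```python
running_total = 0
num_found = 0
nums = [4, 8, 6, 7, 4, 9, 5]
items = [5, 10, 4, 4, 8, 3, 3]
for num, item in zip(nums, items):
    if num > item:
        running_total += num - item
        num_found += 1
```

Let's trace through this code step by step.

Initialize: running_total = 0
Initialize: num_found = 0
Initialize: nums = [4, 8, 6, 7, 4, 9, 5]
Initialize: items = [5, 10, 4, 4, 8, 3, 3]
Entering loop: for num, item in zip(nums, items):

After execution: running_total = 13
13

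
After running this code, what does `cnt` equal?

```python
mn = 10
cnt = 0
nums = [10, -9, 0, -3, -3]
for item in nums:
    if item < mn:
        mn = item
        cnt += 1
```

Let's trace through this code step by step.

Initialize: mn = 10
Initialize: cnt = 0
Initialize: nums = [10, -9, 0, -3, -3]
Entering loop: for item in nums:

After execution: cnt = 1
1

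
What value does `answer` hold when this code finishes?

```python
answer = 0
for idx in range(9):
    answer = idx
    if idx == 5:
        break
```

Let's trace through this code step by step.

Initialize: answer = 0
Entering loop: for idx in range(9):

After execution: answer = 5
5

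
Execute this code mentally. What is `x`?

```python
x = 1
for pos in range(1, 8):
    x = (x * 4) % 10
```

Let's trace through this code step by step.

Initialize: x = 1
Entering loop: for pos in range(1, 8):

After execution: x = 4
4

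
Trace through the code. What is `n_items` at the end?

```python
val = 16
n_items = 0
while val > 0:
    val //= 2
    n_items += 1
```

Let's trace through this code step by step.

Initialize: val = 16
Initialize: n_items = 0
Entering loop: while val > 0:

After execution: n_items = 5
5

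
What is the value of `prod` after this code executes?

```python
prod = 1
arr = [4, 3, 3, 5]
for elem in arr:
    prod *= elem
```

Let's trace through this code step by step.

Initialize: prod = 1
Initialize: arr = [4, 3, 3, 5]
Entering loop: for elem in arr:

After execution: prod = 180
180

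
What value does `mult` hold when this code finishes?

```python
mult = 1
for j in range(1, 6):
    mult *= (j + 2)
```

Let's trace through this code step by step.

Initialize: mult = 1
Entering loop: for j in range(1, 6):

After execution: mult = 2520
2520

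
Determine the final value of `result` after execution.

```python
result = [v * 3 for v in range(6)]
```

Let's trace through this code step by step.

Initialize: result = [v * 3 for v in range(6)]

After execution: result = [0, 3, 6, 9, 12, 15]
[0, 3, 6, 9, 12, 15]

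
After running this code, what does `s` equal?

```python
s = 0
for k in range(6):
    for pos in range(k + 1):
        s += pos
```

Let's trace through this code step by step.

Initialize: s = 0
Entering loop: for k in range(6):

After execution: s = 35
35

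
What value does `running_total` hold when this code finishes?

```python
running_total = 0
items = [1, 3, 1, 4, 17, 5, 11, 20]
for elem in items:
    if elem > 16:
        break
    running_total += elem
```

Let's trace through this code step by step.

Initialize: running_total = 0
Initialize: items = [1, 3, 1, 4, 17, 5, 11, 20]
Entering loop: for elem in items:

After execution: running_total = 9
9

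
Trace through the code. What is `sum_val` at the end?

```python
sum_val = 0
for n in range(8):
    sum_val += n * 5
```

Let's trace through this code step by step.

Initialize: sum_val = 0
Entering loop: for n in range(8):

After execution: sum_val = 140
140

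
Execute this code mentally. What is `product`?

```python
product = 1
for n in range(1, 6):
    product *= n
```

Let's trace through this code step by step.

Initialize: product = 1
Entering loop: for n in range(1, 6):

After execution: product = 120
120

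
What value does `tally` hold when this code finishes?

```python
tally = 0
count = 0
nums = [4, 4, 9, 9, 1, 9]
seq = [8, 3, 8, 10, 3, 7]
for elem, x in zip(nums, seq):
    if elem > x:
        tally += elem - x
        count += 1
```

Let's trace through this code step by step.

Initialize: tally = 0
Initialize: count = 0
Initialize: nums = [4, 4, 9, 9, 1, 9]
Initialize: seq = [8, 3, 8, 10, 3, 7]
Entering loop: for elem, x in zip(nums, seq):

After execution: tally = 4
4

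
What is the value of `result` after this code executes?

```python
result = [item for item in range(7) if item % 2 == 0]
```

Let's trace through this code step by step.

Initialize: result = [item for item in range(7) if item % 2 == 0]

After execution: result = [0, 2, 4, 6]
[0, 2, 4, 6]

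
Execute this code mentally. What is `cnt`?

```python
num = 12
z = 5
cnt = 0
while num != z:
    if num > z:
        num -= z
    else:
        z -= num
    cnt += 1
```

Let's trace through this code step by step.

Initialize: num = 12
Initialize: z = 5
Initialize: cnt = 0
Entering loop: while num != z:

After execution: cnt = 5
5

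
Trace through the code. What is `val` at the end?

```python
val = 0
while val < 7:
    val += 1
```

Let's trace through this code step by step.

Initialize: val = 0
Entering loop: while val < 7:

After execution: val = 7
7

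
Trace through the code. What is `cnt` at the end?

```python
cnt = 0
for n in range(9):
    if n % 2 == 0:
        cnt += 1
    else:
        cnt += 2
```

Let's trace through this code step by step.

Initialize: cnt = 0
Entering loop: for n in range(9):

After execution: cnt = 13
13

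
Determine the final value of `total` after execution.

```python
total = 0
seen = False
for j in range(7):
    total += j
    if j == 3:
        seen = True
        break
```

Let's trace through this code step by step.

Initialize: total = 0
Initialize: seen = False
Entering loop: for j in range(7):

After execution: total = 6
6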